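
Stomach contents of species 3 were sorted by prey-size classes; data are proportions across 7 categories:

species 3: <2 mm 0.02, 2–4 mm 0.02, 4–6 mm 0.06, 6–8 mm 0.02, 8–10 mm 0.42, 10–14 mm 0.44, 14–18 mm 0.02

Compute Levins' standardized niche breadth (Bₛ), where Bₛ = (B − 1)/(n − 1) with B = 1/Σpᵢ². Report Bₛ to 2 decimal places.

0.28

Σpᵢ² = 0.02² + 0.02² + 0.06² + 0.02² + 0.42² + 0.44² + 0.02² = 0.0004 + 0.0004 + 0.0036 + 0.0004 + 0.1764 + 0.1936 + 0.0004 = 0.3752
B = 1 / 0.3752 = 2.6652
Bₛ = (B − 1)/(n − 1) = (2.6652 − 1)/(7 − 1) = 1.6652/6 = 0.2775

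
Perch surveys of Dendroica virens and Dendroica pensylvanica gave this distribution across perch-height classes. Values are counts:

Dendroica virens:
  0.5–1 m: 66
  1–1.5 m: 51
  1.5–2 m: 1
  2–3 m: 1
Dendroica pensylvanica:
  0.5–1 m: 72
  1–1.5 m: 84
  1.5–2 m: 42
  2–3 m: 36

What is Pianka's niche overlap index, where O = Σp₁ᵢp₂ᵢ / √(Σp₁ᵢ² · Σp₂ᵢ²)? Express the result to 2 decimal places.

0.88

Proportions for Dendroica virens (n=119): 66/119=0.5546, 51/119=0.4286, 1/119=0.0084, 1/119=0.0084
Proportions for Dendroica pensylvanica (n=234): 72/234=0.3077, 84/234=0.3590, 42/234=0.1795, 36/234=0.1538
Σ p₁ᵢp₂ᵢ = 0.170650 + 0.153867 + 0.001508 + 0.001292 = 0.327317
Σp_1ᵢ² = 0.5546² + 0.4286² + 0.0084² + 0.0084² = 0.307581 + 0.183698 + 0.000071 + 0.000071 = 0.491421
Σp_2ᵢ² = 0.3077² + 0.3590² + 0.1795² + 0.1538² = 0.094679 + 0.128881 + 0.032220 + 0.023654 = 0.279434
O = 0.327317 / √(0.491421 × 0.279434) = 0.327317 / 0.3705668 = 0.8833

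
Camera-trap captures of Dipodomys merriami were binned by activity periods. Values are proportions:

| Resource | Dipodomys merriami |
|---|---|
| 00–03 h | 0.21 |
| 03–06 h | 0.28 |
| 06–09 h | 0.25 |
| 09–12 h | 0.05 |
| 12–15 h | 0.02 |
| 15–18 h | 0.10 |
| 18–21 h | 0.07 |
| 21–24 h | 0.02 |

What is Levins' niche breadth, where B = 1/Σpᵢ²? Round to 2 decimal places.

Σpᵢ² = 0.21² + 0.28² + 0.25² + 0.05² + 0.02² + 0.10² + 0.07² + 0.02² = 0.0441 + 0.0784 + 0.0625 + 0.0025 + 0.0004 + 0.0100 + 0.0049 + 0.0004 = 0.2032
B = 1 / 0.2032 = 4.9213

4.92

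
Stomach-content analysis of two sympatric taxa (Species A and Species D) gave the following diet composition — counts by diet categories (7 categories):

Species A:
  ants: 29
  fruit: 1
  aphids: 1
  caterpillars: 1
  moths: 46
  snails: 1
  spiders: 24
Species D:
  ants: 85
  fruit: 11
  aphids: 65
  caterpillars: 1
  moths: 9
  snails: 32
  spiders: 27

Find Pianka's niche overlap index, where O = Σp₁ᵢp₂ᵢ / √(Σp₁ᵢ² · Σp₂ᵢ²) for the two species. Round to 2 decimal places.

0.53

Proportions for Species A (n=103): 29/103=0.2816, 1/103=0.0097, 1/103=0.0097, 1/103=0.0097, 46/103=0.4466, 1/103=0.0097, 24/103=0.2330
Proportions for Species D (n=230): 85/230=0.3696, 11/230=0.0478, 65/230=0.2826, 1/230=0.0043, 9/230=0.0391, 32/230=0.1391, 27/230=0.1174
Σ p₁ᵢp₂ᵢ = 0.104079 + 0.000464 + 0.002741 + 0.000042 + 0.017462 + 0.001349 + 0.027354 = 0.153491
Σp_1ᵢ² = 0.2816² + 0.0097² + 0.0097² + 0.0097² + 0.4466² + 0.0097² + 0.2330² = 0.079299 + 0.000094 + 0.000094 + 0.000094 + 0.199452 + 0.000094 + 0.054289 = 0.333416
Σp_2ᵢ² = 0.3696² + 0.0478² + 0.2826² + 0.0043² + 0.0391² + 0.1391² + 0.1174² = 0.136604 + 0.002285 + 0.079863 + 0.000018 + 0.001529 + 0.019349 + 0.013783 = 0.253431
O = 0.153491 / √(0.333416 × 0.253431) = 0.153491 / 0.2906853 = 0.5280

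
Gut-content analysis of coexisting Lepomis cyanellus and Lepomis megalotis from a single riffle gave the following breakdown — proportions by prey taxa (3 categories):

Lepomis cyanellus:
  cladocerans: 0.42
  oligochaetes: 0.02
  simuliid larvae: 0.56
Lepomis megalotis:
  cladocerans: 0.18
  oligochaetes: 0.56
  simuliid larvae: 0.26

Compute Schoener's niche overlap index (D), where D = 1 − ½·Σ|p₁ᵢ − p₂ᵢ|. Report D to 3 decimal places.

Σ|p₁ᵢ − p₂ᵢ| = 0.24 + 0.54 + 0.30 = 1.08
D = 1 − ½ × 1.08 = 1 − 0.540 = 0.46000

0.460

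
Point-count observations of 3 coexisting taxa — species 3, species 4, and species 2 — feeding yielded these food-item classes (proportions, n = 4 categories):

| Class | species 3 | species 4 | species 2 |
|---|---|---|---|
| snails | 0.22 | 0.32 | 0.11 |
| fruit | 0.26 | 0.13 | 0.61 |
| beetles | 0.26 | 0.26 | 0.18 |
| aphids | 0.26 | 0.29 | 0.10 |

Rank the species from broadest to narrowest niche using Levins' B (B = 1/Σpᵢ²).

species 3 > species 4 > species 2

Σp_3ᵢ² = 0.22² + 0.26² + 0.26² + 0.26² = 0.0484 + 0.0676 + 0.0676 + 0.0676 = 0.2512
B_3 = 1 / 0.2512 = 3.9809
Σp_4ᵢ² = 0.32² + 0.13² + 0.26² + 0.29² = 0.1024 + 0.0169 + 0.0676 + 0.0841 = 0.2710
B_4 = 1 / 0.2710 = 3.6900
Σp_2ᵢ² = 0.11² + 0.61² + 0.18² + 0.10² = 0.0121 + 0.3721 + 0.0324 + 0.0100 = 0.4266
B_2 = 1 / 0.4266 = 2.3441
Ranking by B (broadest → narrowest): species 3 (3.98) > species 4 (3.69) > species 2 (2.34)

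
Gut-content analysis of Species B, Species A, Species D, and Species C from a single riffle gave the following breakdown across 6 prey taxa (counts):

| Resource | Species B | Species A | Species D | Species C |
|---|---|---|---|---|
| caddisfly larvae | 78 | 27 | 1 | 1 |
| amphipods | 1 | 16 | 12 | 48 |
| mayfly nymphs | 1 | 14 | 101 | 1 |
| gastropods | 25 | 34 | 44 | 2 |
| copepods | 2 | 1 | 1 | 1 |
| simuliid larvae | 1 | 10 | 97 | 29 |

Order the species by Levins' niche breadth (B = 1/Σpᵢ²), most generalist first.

Proportions for Species B (n=108): 78/108=0.7222, 1/108=0.0093, 1/108=0.0093, 25/108=0.2315, 2/108=0.0185, 1/108=0.0093
Proportions for Species A (n=102): 27/102=0.2647, 16/102=0.1569, 14/102=0.1373, 34/102=0.3333, 1/102=0.0098, 10/102=0.0980
Proportions for Species D (n=256): 1/256=0.0039, 12/256=0.0469, 101/256=0.3945, 44/256=0.1719, 1/256=0.0039, 97/256=0.3789
Proportions for Species C (n=82): 1/82=0.0122, 48/82=0.5854, 1/82=0.0122, 2/82=0.0244, 1/82=0.0122, 29/82=0.3537
Σp_Bᵢ² = 0.7222² + 0.0093² + 0.0093² + 0.2315² + 0.0185² + 0.0093² = 0.521573 + 0.000086 + 0.000086 + 0.053592 + 0.000342 + 0.000086 = 0.575765
B_B = 1 / 0.575765 = 1.7368
Σp_Aᵢ² = 0.2647² + 0.1569² + 0.1373² + 0.3333² + 0.0098² + 0.0980² = 0.070066 + 0.024618 + 0.018851 + 0.111089 + 0.000096 + 0.009604 = 0.234324
B_A = 1 / 0.234324 = 4.2676
Σp_Dᵢ² = 0.0039² + 0.0469² + 0.3945² + 0.1719² + 0.0039² + 0.3789² = 0.000015 + 0.002200 + 0.155630 + 0.029550 + 0.000015 + 0.143565 = 0.330975
B_D = 1 / 0.330975 = 3.0214
Σp_Cᵢ² = 0.0122² + 0.5854² + 0.0122² + 0.0244² + 0.0122² + 0.3537² = 0.000149 + 0.342693 + 0.000149 + 0.000595 + 0.000149 + 0.125104 = 0.468839
B_C = 1 / 0.468839 = 2.1329
Ranking by B (broadest → narrowest): Species A (4.27) > Species D (3.02) > Species C (2.13) > Species B (1.74)

Species A > Species D > Species C > Species B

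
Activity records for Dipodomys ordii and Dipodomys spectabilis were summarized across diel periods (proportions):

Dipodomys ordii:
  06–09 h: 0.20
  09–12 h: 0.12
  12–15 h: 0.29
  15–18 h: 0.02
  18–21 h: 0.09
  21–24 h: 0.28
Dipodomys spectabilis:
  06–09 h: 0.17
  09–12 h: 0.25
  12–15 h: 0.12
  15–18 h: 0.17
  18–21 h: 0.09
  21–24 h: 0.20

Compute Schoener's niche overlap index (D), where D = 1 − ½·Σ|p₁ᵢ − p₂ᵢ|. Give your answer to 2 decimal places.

0.72

Σ|p₁ᵢ − p₂ᵢ| = 0.03 + 0.13 + 0.17 + 0.15 + 0.00 + 0.08 = 0.56
D = 1 − ½ × 0.56 = 1 − 0.280 = 0.7200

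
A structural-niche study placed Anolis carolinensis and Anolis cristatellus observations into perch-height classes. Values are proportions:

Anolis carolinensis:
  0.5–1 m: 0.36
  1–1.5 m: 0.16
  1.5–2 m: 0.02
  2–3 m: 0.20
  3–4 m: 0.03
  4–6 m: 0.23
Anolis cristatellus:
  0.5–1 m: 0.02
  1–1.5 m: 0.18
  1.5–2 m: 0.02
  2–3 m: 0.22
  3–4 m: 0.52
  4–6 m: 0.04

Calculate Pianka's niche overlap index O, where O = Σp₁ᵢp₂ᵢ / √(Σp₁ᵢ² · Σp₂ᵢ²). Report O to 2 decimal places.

Σ p₁ᵢp₂ᵢ = 0.0072 + 0.0288 + 0.0004 + 0.0440 + 0.0156 + 0.0092 = 0.1052
Σp_1ᵢ² = 0.36² + 0.16² + 0.02² + 0.20² + 0.03² + 0.23² = 0.1296 + 0.0256 + 0.0004 + 0.0400 + 0.0009 + 0.0529 = 0.2494
Σp_2ᵢ² = 0.02² + 0.18² + 0.02² + 0.22² + 0.52² + 0.04² = 0.0004 + 0.0324 + 0.0004 + 0.0484 + 0.2704 + 0.0016 = 0.3536
O = 0.1052 / √(0.2494 × 0.3536) = 0.1052 / 0.29696 = 0.3543

0.35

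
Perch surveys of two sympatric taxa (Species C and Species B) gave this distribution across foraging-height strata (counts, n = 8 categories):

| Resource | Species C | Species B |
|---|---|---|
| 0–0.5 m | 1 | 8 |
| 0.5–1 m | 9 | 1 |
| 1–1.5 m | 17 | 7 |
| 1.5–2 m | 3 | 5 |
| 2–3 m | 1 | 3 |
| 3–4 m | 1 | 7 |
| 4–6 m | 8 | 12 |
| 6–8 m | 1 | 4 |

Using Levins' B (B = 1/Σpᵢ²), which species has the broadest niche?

Species B

Proportions for Species C (n=41): 1/41=0.0244, 9/41=0.2195, 17/41=0.4146, 3/41=0.0732, 1/41=0.0244, 1/41=0.0244, 8/41=0.1951, 1/41=0.0244
Proportions for Species B (n=47): 8/47=0.1702, 1/47=0.0213, 7/47=0.1489, 5/47=0.1064, 3/47=0.0638, 7/47=0.1489, 12/47=0.2553, 4/47=0.0851
Σp_Cᵢ² = 0.0244² + 0.2195² + 0.4146² + 0.0732² + 0.0244² + 0.0244² + 0.1951² + 0.0244² = 0.000595 + 0.048180 + 0.171893 + 0.005358 + 0.000595 + 0.000595 + 0.038064 + 0.000595 = 0.265875
B_C = 1 / 0.265875 = 3.7612
Σp_Bᵢ² = 0.1702² + 0.0213² + 0.1489² + 0.1064² + 0.0638² + 0.1489² + 0.2553² + 0.0851² = 0.028968 + 0.000454 + 0.022171 + 0.011321 + 0.004070 + 0.022171 + 0.065178 + 0.007242 = 0.161575
B_B = 1 / 0.161575 = 6.1891
Highest B → broadest niche (most generalist): Species B (B = 6.19).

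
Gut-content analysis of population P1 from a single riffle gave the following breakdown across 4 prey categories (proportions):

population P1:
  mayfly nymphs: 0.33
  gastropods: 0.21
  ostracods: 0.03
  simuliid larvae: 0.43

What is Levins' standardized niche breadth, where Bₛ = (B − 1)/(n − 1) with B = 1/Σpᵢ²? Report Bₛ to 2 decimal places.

Σpᵢ² = 0.33² + 0.21² + 0.03² + 0.43² = 0.1089 + 0.0441 + 0.0009 + 0.1849 = 0.3388
B = 1 / 0.3388 = 2.9516
Bₛ = (B − 1)/(n − 1) = (2.9516 − 1)/(4 − 1) = 1.9516/3 = 0.6505

0.65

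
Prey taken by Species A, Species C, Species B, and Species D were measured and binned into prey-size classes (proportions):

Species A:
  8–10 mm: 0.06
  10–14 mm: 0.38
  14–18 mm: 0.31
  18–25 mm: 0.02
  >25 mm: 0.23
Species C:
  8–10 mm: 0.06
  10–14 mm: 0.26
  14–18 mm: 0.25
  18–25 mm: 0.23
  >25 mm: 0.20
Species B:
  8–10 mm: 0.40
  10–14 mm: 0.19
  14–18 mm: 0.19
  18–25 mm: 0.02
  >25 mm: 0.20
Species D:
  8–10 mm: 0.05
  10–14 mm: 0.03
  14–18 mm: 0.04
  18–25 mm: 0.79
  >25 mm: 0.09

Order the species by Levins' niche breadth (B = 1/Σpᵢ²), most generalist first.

Species C > Species B > Species A > Species D

Σp_Aᵢ² = 0.06² + 0.38² + 0.31² + 0.02² + 0.23² = 0.0036 + 0.1444 + 0.0961 + 0.0004 + 0.0529 = 0.2974
B_A = 1 / 0.2974 = 3.3625
Σp_Cᵢ² = 0.06² + 0.26² + 0.25² + 0.23² + 0.20² = 0.0036 + 0.0676 + 0.0625 + 0.0529 + 0.0400 = 0.2266
B_C = 1 / 0.2266 = 4.4131
Σp_Bᵢ² = 0.40² + 0.19² + 0.19² + 0.02² + 0.20² = 0.1600 + 0.0361 + 0.0361 + 0.0004 + 0.0400 = 0.2726
B_B = 1 / 0.2726 = 3.6684
Σp_Dᵢ² = 0.05² + 0.03² + 0.04² + 0.79² + 0.09² = 0.0025 + 0.0009 + 0.0016 + 0.6241 + 0.0081 = 0.6372
B_D = 1 / 0.6372 = 1.5694
Ranking by B (broadest → narrowest): Species C (4.41) > Species B (3.67) > Species A (3.36) > Species D (1.57)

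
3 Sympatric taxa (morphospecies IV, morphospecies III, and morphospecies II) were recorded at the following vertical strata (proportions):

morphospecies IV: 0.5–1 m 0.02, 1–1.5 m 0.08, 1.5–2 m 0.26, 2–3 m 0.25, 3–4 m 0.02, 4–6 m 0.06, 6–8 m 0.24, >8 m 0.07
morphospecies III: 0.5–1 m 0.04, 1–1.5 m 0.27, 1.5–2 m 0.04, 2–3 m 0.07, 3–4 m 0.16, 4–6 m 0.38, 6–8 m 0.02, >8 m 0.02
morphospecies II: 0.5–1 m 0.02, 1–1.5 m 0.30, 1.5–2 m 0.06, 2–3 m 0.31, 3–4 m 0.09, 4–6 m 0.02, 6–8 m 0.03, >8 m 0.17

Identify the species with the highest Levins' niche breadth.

Σp_IVᵢ² = 0.02² + 0.08² + 0.26² + 0.25² + 0.02² + 0.06² + 0.24² + 0.07² = 0.0004 + 0.0064 + 0.0676 + 0.0625 + 0.0004 + 0.0036 + 0.0576 + 0.0049 = 0.2034
B_IV = 1 / 0.2034 = 4.9164
Σp_IIIᵢ² = 0.04² + 0.27² + 0.04² + 0.07² + 0.16² + 0.38² + 0.02² + 0.02² = 0.0016 + 0.0729 + 0.0016 + 0.0049 + 0.0256 + 0.1444 + 0.0004 + 0.0004 = 0.2518
B_III = 1 / 0.2518 = 3.9714
Σp_IIᵢ² = 0.02² + 0.30² + 0.06² + 0.31² + 0.09² + 0.02² + 0.03² + 0.17² = 0.0004 + 0.0900 + 0.0036 + 0.0961 + 0.0081 + 0.0004 + 0.0009 + 0.0289 = 0.2284
B_II = 1 / 0.2284 = 4.3783
Highest B → broadest niche (most generalist): morphospecies IV (B = 4.92).

morphospecies IV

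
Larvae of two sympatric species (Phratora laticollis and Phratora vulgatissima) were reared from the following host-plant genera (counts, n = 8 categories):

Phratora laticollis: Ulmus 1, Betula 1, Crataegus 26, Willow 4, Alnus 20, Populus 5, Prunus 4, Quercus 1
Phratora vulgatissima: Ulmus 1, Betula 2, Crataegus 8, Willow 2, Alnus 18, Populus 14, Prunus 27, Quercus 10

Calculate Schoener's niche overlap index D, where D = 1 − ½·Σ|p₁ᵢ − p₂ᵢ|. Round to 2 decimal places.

Proportions for Phratora laticollis (n=62): 1/62=0.0161, 1/62=0.0161, 26/62=0.4194, 4/62=0.0645, 20/62=0.3226, 5/62=0.0806, 4/62=0.0645, 1/62=0.0161
Proportions for Phratora vulgatissima (n=82): 1/82=0.0122, 2/82=0.0244, 8/82=0.0976, 2/82=0.0244, 18/82=0.2195, 14/82=0.1707, 27/82=0.3293, 10/82=0.1220
Σ|p₁ᵢ − p₂ᵢ| = 0.0039 + 0.0083 + 0.3218 + 0.0401 + 0.1031 + 0.0901 + 0.2648 + 0.1059 = 0.9380
D = 1 − ½ × 0.9380 = 1 − 0.46900 = 0.53100

0.53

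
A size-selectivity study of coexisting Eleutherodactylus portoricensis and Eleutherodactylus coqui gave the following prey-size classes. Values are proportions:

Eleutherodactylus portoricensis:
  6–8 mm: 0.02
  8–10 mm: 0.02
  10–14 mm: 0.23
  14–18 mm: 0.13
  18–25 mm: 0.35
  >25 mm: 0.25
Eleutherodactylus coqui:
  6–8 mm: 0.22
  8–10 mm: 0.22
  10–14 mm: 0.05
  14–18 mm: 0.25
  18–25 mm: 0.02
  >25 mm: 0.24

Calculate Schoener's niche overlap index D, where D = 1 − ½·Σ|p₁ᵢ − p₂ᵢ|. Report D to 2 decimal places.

Σ|p₁ᵢ − p₂ᵢ| = 0.20 + 0.20 + 0.18 + 0.12 + 0.33 + 0.01 = 1.04
D = 1 − ½ × 1.04 = 1 − 0.520 = 0.4800

0.48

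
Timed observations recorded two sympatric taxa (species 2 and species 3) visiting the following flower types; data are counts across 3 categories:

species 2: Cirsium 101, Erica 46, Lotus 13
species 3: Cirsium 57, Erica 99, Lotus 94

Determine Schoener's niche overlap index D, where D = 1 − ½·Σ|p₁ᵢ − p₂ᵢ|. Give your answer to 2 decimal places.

Proportions for species 2 (n=160): 101/160=0.6313, 46/160=0.2875, 13/160=0.0813
Proportions for species 3 (n=250): 57/250=0.2280, 99/250=0.3960, 94/250=0.3760
Σ|p₁ᵢ − p₂ᵢ| = 0.4033 + 0.1085 + 0.2947 = 0.8065
D = 1 − ½ × 0.8065 = 1 − 0.40325 = 0.59675

0.60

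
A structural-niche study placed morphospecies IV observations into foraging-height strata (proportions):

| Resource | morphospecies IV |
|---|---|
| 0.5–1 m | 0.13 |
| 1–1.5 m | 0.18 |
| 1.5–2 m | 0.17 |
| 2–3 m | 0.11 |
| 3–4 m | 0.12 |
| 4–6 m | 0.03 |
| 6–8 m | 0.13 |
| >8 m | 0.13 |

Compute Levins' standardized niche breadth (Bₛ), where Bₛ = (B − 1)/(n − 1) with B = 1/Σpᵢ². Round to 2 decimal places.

0.88

Σpᵢ² = 0.13² + 0.18² + 0.17² + 0.11² + 0.12² + 0.03² + 0.13² + 0.13² = 0.0169 + 0.0324 + 0.0289 + 0.0121 + 0.0144 + 0.0009 + 0.0169 + 0.0169 = 0.1394
B = 1 / 0.1394 = 7.1736
Bₛ = (B − 1)/(n − 1) = (7.1736 − 1)/(8 − 1) = 6.1736/7 = 0.8819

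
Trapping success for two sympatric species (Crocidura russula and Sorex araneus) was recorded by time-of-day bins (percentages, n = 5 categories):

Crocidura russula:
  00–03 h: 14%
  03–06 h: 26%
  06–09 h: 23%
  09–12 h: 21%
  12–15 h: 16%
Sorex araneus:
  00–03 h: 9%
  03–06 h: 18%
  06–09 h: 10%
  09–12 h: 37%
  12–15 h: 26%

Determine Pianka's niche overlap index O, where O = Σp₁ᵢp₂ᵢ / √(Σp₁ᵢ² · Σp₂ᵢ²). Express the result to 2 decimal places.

Convert percentages to proportions (divide by 100).
Σ p₁ᵢp₂ᵢ = 0.0126 + 0.0468 + 0.0230 + 0.0777 + 0.0416 = 0.2017
Σp_1ᵢ² = 0.14² + 0.26² + 0.23² + 0.21² + 0.16² = 0.0196 + 0.0676 + 0.0529 + 0.0441 + 0.0256 = 0.2098
Σp_2ᵢ² = 0.09² + 0.18² + 0.10² + 0.37² + 0.26² = 0.0081 + 0.0324 + 0.0100 + 0.1369 + 0.0676 = 0.2550
O = 0.2017 / √(0.2098 × 0.2550) = 0.2017 / 0.23130 = 0.8720

0.87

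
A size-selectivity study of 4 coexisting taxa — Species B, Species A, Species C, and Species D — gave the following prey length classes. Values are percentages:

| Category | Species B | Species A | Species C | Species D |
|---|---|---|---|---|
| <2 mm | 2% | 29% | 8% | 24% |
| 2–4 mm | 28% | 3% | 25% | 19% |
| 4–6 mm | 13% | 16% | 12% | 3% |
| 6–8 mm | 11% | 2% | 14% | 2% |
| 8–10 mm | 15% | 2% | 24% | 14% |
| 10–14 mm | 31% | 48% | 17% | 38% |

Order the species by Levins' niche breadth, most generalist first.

Species C > Species B > Species D > Species A

Convert percentages to proportions (divide by 100).
Σp_Bᵢ² = 0.02² + 0.28² + 0.13² + 0.11² + 0.15² + 0.31² = 0.0004 + 0.0784 + 0.0169 + 0.0121 + 0.0225 + 0.0961 = 0.2264
B_B = 1 / 0.2264 = 4.4170
Σp_Aᵢ² = 0.29² + 0.03² + 0.16² + 0.02² + 0.02² + 0.48² = 0.0841 + 0.0009 + 0.0256 + 0.0004 + 0.0004 + 0.2304 = 0.3418
B_A = 1 / 0.3418 = 2.9257
Σp_Cᵢ² = 0.08² + 0.25² + 0.12² + 0.14² + 0.24² + 0.17² = 0.0064 + 0.0625 + 0.0144 + 0.0196 + 0.0576 + 0.0289 = 0.1894
B_C = 1 / 0.1894 = 5.2798
Σp_Dᵢ² = 0.24² + 0.19² + 0.03² + 0.02² + 0.14² + 0.38² = 0.0576 + 0.0361 + 0.0009 + 0.0004 + 0.0196 + 0.1444 = 0.2590
B_D = 1 / 0.2590 = 3.8610
Ranking by B (broadest → narrowest): Species C (5.28) > Species B (4.42) > Species D (3.86) > Species A (2.93)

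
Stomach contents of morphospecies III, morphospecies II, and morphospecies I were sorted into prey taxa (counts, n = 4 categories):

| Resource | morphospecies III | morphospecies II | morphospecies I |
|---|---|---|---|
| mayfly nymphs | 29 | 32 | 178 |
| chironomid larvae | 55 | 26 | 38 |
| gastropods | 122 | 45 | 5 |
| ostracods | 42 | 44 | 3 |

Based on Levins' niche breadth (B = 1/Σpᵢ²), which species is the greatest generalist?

Proportions for morphospecies III (n=248): 29/248=0.1169, 55/248=0.2218, 122/248=0.4919, 42/248=0.1694
Proportions for morphospecies II (n=147): 32/147=0.2177, 26/147=0.1769, 45/147=0.3061, 44/147=0.2993
Proportions for morphospecies I (n=224): 178/224=0.7946, 38/224=0.1696, 5/224=0.0223, 3/224=0.0134
Σp_IIIᵢ² = 0.1169² + 0.2218² + 0.4919² + 0.1694² = 0.013666 + 0.049195 + 0.241966 + 0.028696 = 0.333523
B_III = 1 / 0.333523 = 2.9983
Σp_IIᵢ² = 0.2177² + 0.1769² + 0.3061² + 0.2993² = 0.047393 + 0.031294 + 0.093697 + 0.089580 = 0.261964
B_II = 1 / 0.261964 = 3.8173
Σp_Iᵢ² = 0.7946² + 0.1696² + 0.0223² + 0.0134² = 0.631389 + 0.028764 + 0.000497 + 0.000180 = 0.660830
B_I = 1 / 0.660830 = 1.5132
Highest B → broadest niche (most generalist): morphospecies II (B = 3.82).

morphospecies II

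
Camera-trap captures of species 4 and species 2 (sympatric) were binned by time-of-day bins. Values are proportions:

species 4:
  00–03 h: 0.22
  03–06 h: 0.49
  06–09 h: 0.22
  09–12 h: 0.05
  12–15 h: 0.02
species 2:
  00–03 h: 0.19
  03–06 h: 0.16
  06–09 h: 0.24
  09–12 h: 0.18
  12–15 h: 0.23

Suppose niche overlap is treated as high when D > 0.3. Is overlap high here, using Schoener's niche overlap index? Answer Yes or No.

Yes

Σ|p₁ᵢ − p₂ᵢ| = 0.03 + 0.33 + 0.02 + 0.13 + 0.21 = 0.72
D = 1 − ½ × 0.72 = 1 − 0.360 = 0.6400
D = 0.6400 > 0.3 → Yes.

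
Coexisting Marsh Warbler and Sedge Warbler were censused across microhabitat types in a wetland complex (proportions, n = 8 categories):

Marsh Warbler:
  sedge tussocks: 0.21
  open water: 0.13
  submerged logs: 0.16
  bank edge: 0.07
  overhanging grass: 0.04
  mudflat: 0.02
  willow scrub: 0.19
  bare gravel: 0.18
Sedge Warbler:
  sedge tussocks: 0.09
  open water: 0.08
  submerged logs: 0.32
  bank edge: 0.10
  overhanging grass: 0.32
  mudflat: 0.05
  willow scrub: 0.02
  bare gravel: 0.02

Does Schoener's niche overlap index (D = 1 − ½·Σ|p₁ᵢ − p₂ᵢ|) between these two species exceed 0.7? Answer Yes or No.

Σ|p₁ᵢ − p₂ᵢ| = 0.12 + 0.05 + 0.16 + 0.03 + 0.28 + 0.03 + 0.17 + 0.16 = 1.00
D = 1 − ½ × 1.00 = 1 − 0.500 = 0.5000
D = 0.5000 < 0.7 → No.

No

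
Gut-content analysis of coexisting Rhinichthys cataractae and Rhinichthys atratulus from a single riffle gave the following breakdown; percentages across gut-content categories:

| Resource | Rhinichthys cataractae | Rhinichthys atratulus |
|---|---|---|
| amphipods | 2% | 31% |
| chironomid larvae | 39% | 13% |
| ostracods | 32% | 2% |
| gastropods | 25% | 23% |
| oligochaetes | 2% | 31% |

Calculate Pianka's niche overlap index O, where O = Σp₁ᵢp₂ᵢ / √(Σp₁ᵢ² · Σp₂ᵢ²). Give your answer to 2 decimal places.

0.44

Convert percentages to proportions (divide by 100).
Σ p₁ᵢp₂ᵢ = 0.0062 + 0.0507 + 0.0064 + 0.0575 + 0.0062 = 0.1270
Σp_1ᵢ² = 0.02² + 0.39² + 0.32² + 0.25² + 0.02² = 0.0004 + 0.1521 + 0.1024 + 0.0625 + 0.0004 = 0.3178
Σp_2ᵢ² = 0.31² + 0.13² + 0.02² + 0.23² + 0.31² = 0.0961 + 0.0169 + 0.0004 + 0.0529 + 0.0961 = 0.2624
O = 0.1270 / √(0.3178 × 0.2624) = 0.1270 / 0.28877 = 0.4398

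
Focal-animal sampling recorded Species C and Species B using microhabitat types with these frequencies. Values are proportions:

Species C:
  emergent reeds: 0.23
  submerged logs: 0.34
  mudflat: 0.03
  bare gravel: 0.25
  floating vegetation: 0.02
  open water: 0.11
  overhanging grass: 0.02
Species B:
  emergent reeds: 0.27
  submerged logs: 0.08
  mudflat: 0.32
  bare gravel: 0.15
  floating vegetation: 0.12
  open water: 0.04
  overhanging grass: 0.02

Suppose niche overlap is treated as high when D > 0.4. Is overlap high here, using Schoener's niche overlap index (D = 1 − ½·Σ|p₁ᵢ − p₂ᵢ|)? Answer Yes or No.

Yes

Σ|p₁ᵢ − p₂ᵢ| = 0.04 + 0.26 + 0.29 + 0.10 + 0.10 + 0.07 + 0.00 = 0.86
D = 1 − ½ × 0.86 = 1 − 0.430 = 0.5700
D = 0.5700 > 0.4 → Yes.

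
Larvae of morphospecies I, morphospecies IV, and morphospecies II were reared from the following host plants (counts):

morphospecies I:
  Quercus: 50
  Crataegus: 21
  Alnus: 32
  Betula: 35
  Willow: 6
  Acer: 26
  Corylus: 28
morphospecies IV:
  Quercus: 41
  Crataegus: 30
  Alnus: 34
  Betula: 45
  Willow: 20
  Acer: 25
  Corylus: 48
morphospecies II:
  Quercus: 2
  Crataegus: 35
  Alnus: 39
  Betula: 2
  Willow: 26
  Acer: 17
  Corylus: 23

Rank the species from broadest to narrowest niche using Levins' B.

morphospecies IV > morphospecies I > morphospecies II

Proportions for morphospecies I (n=198): 50/198=0.2525, 21/198=0.1061, 32/198=0.1616, 35/198=0.1768, 6/198=0.0303, 26/198=0.1313, 28/198=0.1414
Proportions for morphospecies IV (n=243): 41/243=0.1687, 30/243=0.1235, 34/243=0.1399, 45/243=0.1852, 20/243=0.0823, 25/243=0.1029, 48/243=0.1975
Proportions for morphospecies II (n=144): 2/144=0.0139, 35/144=0.2431, 39/144=0.2708, 2/144=0.0139, 26/144=0.1806, 17/144=0.1181, 23/144=0.1597
Σp_Iᵢ² = 0.2525² + 0.1061² + 0.1616² + 0.1768² + 0.0303² + 0.1313² + 0.1414² = 0.063756 + 0.011257 + 0.026115 + 0.031258 + 0.000918 + 0.017240 + 0.019994 = 0.170538
B_I = 1 / 0.170538 = 5.8638
Σp_IVᵢ² = 0.1687² + 0.1235² + 0.1399² + 0.1852² + 0.0823² + 0.1029² + 0.1975² = 0.028460 + 0.015252 + 0.019572 + 0.034299 + 0.006773 + 0.010588 + 0.039006 = 0.153950
B_IV = 1 / 0.153950 = 6.4956
Σp_IIᵢ² = 0.0139² + 0.2431² + 0.2708² + 0.0139² + 0.1806² + 0.1181² + 0.1597² = 0.000193 + 0.059098 + 0.073333 + 0.000193 + 0.032616 + 0.013948 + 0.025504 = 0.204885
B_II = 1 / 0.204885 = 4.8808
Ranking by B (broadest → narrowest): morphospecies IV (6.50) > morphospecies I (5.86) > morphospecies II (4.88)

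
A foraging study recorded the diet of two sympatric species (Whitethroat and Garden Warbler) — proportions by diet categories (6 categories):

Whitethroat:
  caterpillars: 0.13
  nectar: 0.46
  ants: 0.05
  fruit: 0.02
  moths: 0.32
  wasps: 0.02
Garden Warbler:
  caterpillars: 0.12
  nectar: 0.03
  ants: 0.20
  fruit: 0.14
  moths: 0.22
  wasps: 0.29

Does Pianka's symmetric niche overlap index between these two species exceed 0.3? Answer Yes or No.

Yes

Σ p₁ᵢp₂ᵢ = 0.0156 + 0.0138 + 0.0100 + 0.0028 + 0.0704 + 0.0058 = 0.1184
Σp_1ᵢ² = 0.13² + 0.46² + 0.05² + 0.02² + 0.32² + 0.02² = 0.0169 + 0.2116 + 0.0025 + 0.0004 + 0.1024 + 0.0004 = 0.3342
Σp_2ᵢ² = 0.12² + 0.03² + 0.20² + 0.14² + 0.22² + 0.29² = 0.0144 + 0.0009 + 0.0400 + 0.0196 + 0.0484 + 0.0841 = 0.2074
O = 0.1184 / √(0.3342 × 0.2074) = 0.1184 / 0.26327 = 0.4497
O = 0.4497 > 0.3 → Yes.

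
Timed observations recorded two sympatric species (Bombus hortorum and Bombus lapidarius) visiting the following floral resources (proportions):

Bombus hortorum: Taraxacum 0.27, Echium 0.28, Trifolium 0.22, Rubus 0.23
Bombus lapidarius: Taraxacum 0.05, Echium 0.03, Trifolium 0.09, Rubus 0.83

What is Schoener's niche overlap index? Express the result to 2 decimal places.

Σ|p₁ᵢ − p₂ᵢ| = 0.22 + 0.25 + 0.13 + 0.60 = 1.20
D = 1 − ½ × 1.20 = 1 − 0.600 = 0.4000

0.40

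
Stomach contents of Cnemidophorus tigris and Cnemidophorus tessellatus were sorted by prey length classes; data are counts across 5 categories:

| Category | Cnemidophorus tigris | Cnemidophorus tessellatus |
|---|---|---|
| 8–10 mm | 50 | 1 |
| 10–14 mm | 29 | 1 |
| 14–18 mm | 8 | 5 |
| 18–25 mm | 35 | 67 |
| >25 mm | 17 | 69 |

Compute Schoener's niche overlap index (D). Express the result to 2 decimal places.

0.42

Proportions for Cnemidophorus tigris (n=139): 50/139=0.3597, 29/139=0.2086, 8/139=0.0576, 35/139=0.2518, 17/139=0.1223
Proportions for Cnemidophorus tessellatus (n=143): 1/143=0.0070, 1/143=0.0070, 5/143=0.0350, 67/143=0.4685, 69/143=0.4825
Σ|p₁ᵢ − p₂ᵢ| = 0.3527 + 0.2016 + 0.0226 + 0.2167 + 0.3602 = 1.1538
D = 1 − ½ × 1.1538 = 1 − 0.57690 = 0.42310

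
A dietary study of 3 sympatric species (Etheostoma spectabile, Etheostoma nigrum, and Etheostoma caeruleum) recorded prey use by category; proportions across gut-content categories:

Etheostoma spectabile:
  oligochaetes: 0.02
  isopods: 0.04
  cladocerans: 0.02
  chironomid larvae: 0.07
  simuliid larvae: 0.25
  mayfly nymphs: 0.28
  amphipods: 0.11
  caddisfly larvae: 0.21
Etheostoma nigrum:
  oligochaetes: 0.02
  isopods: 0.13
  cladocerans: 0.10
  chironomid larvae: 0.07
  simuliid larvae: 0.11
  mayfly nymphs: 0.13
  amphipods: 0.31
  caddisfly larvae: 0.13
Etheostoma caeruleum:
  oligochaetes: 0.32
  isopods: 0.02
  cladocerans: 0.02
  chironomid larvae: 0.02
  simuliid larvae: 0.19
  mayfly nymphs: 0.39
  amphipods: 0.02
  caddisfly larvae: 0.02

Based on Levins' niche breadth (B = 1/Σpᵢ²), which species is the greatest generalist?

Σp_specᵢ² = 0.02² + 0.04² + 0.02² + 0.07² + 0.25² + 0.28² + 0.11² + 0.21² = 0.0004 + 0.0016 + 0.0004 + 0.0049 + 0.0625 + 0.0784 + 0.0121 + 0.0441 = 0.2044
B_spec = 1 / 0.2044 = 4.8924
Σp_nigrᵢ² = 0.02² + 0.13² + 0.10² + 0.07² + 0.11² + 0.13² + 0.31² + 0.13² = 0.0004 + 0.0169 + 0.0100 + 0.0049 + 0.0121 + 0.0169 + 0.0961 + 0.0169 = 0.1742
B_nigr = 1 / 0.1742 = 5.7405
Σp_caerᵢ² = 0.32² + 0.02² + 0.02² + 0.02² + 0.19² + 0.39² + 0.02² + 0.02² = 0.1024 + 0.0004 + 0.0004 + 0.0004 + 0.0361 + 0.1521 + 0.0004 + 0.0004 = 0.2926
B_caer = 1 / 0.2926 = 3.4176
Highest B → broadest niche (most generalist): Etheostoma nigrum (B = 5.74).

Etheostoma nigrum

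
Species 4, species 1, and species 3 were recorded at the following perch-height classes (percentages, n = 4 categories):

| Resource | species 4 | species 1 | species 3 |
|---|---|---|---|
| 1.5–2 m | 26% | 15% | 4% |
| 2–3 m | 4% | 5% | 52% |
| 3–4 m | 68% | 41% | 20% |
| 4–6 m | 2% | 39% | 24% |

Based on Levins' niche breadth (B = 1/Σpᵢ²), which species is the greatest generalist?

species 1

Convert percentages to proportions (divide by 100).
Σp_4ᵢ² = 0.26² + 0.04² + 0.68² + 0.02² = 0.0676 + 0.0016 + 0.4624 + 0.0004 = 0.5320
B_4 = 1 / 0.5320 = 1.8797
Σp_1ᵢ² = 0.15² + 0.05² + 0.41² + 0.39² = 0.0225 + 0.0025 + 0.1681 + 0.1521 = 0.3452
B_1 = 1 / 0.3452 = 2.8969
Σp_3ᵢ² = 0.04² + 0.52² + 0.20² + 0.24² = 0.0016 + 0.2704 + 0.0400 + 0.0576 = 0.3696
B_3 = 1 / 0.3696 = 2.7056
Highest B → broadest niche (most generalist): species 1 (B = 2.90).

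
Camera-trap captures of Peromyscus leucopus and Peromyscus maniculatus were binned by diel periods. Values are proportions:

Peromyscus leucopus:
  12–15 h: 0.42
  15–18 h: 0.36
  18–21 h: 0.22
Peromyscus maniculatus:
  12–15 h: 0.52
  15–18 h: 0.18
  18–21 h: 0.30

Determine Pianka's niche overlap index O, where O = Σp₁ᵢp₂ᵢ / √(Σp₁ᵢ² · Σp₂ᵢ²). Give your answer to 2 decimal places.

Σ p₁ᵢp₂ᵢ = 0.2184 + 0.0648 + 0.0660 = 0.3492
Σp_1ᵢ² = 0.42² + 0.36² + 0.22² = 0.1764 + 0.1296 + 0.0484 = 0.3544
Σp_2ᵢ² = 0.52² + 0.18² + 0.30² = 0.2704 + 0.0324 + 0.0900 = 0.3928
O = 0.3492 / √(0.3544 × 0.3928) = 0.3492 / 0.37311 = 0.9359

0.94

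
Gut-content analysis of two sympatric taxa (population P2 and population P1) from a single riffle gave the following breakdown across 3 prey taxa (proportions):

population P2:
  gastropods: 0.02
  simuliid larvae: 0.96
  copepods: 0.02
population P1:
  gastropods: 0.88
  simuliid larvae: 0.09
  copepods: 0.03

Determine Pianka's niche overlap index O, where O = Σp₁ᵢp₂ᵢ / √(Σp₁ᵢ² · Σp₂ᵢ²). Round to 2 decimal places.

0.12

Σ p₁ᵢp₂ᵢ = 0.0176 + 0.0864 + 0.0006 = 0.1046
Σp_1ᵢ² = 0.02² + 0.96² + 0.02² = 0.0004 + 0.9216 + 0.0004 = 0.9224
Σp_2ᵢ² = 0.88² + 0.09² + 0.03² = 0.7744 + 0.0081 + 0.0009 = 0.7834
O = 0.1046 / √(0.9224 × 0.7834) = 0.1046 / 0.85006 = 0.1231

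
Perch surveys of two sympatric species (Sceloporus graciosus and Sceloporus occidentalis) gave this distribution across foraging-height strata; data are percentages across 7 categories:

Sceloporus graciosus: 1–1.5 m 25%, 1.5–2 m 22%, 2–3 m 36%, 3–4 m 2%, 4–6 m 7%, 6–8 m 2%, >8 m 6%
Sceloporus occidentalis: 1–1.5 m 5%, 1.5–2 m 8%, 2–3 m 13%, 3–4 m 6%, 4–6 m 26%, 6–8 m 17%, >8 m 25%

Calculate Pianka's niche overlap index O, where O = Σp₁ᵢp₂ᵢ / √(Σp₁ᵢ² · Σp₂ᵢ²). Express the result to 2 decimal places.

0.53

Convert percentages to proportions (divide by 100).
Σ p₁ᵢp₂ᵢ = 0.0125 + 0.0176 + 0.0468 + 0.0012 + 0.0182 + 0.0034 + 0.0150 = 0.1147
Σp_1ᵢ² = 0.25² + 0.22² + 0.36² + 0.02² + 0.07² + 0.02² + 0.06² = 0.0625 + 0.0484 + 0.1296 + 0.0004 + 0.0049 + 0.0004 + 0.0036 = 0.2498
Σp_2ᵢ² = 0.05² + 0.08² + 0.13² + 0.06² + 0.26² + 0.17² + 0.25² = 0.0025 + 0.0064 + 0.0169 + 0.0036 + 0.0676 + 0.0289 + 0.0625 = 0.1884
O = 0.1147 / √(0.2498 × 0.1884) = 0.1147 / 0.21694 = 0.5287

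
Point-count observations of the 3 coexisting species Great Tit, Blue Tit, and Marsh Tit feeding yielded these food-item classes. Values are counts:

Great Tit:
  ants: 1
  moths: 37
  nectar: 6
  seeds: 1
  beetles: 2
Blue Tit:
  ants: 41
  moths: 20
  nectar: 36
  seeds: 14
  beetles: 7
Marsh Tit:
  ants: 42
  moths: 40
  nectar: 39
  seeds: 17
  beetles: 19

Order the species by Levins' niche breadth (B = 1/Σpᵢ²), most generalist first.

Proportions for Great Tit (n=47): 1/47=0.0213, 37/47=0.7872, 6/47=0.1277, 1/47=0.0213, 2/47=0.0426
Proportions for Blue Tit (n=118): 41/118=0.3475, 20/118=0.1695, 36/118=0.3051, 14/118=0.1186, 7/118=0.0593
Proportions for Marsh Tit (n=157): 42/157=0.2675, 40/157=0.2548, 39/157=0.2484, 17/157=0.1083, 19/157=0.1210
Σp_Greaᵢ² = 0.0213² + 0.7872² + 0.1277² + 0.0213² + 0.0426² = 0.000454 + 0.619684 + 0.016307 + 0.000454 + 0.001815 = 0.638714
B_Grea = 1 / 0.638714 = 1.5656
Σp_Blueᵢ² = 0.3475² + 0.1695² + 0.3051² + 0.1186² + 0.0593² = 0.120756 + 0.028730 + 0.093086 + 0.014066 + 0.003516 = 0.260154
B_Blue = 1 / 0.260154 = 3.8439
Σp_Marsᵢ² = 0.2675² + 0.2548² + 0.2484² + 0.1083² + 0.1210² = 0.071556 + 0.064923 + 0.061703 + 0.011729 + 0.014641 = 0.224552
B_Mars = 1 / 0.224552 = 4.4533
Ranking by B (broadest → narrowest): Marsh Tit (4.45) > Blue Tit (3.84) > Great Tit (1.57)

Marsh Tit > Blue Tit > Great Tit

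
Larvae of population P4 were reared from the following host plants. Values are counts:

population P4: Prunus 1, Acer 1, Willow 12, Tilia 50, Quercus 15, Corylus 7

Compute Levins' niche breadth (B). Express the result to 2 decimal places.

Proportions for population P4 (n=86): 1/86=0.0116, 1/86=0.0116, 12/86=0.1395, 50/86=0.5814, 15/86=0.1744, 7/86=0.0814
Σpᵢ² = 0.0116² + 0.0116² + 0.1395² + 0.5814² + 0.1744² + 0.0814² = 0.000135 + 0.000135 + 0.019460 + 0.338026 + 0.030415 + 0.006626 = 0.394797
B = 1 / 0.394797 = 2.5329

2.53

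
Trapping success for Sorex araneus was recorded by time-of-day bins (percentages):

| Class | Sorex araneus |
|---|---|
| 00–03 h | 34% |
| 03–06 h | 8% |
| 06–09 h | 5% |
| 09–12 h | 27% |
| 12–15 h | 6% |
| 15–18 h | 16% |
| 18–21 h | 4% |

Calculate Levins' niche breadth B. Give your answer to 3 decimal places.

4.382

Convert percentages to proportions (divide by 100).
Σpᵢ² = 0.34² + 0.08² + 0.05² + 0.27² + 0.06² + 0.16² + 0.04² = 0.1156 + 0.0064 + 0.0025 + 0.0729 + 0.0036 + 0.0256 + 0.0016 = 0.2282
B = 1 / 0.2282 = 4.38212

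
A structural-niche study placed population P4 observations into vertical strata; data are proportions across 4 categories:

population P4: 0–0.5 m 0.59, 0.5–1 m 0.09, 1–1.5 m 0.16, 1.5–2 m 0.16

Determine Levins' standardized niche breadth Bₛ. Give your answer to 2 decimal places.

Σpᵢ² = 0.59² + 0.09² + 0.16² + 0.16² = 0.3481 + 0.0081 + 0.0256 + 0.0256 = 0.4074
B = 1 / 0.4074 = 2.4546
Bₛ = (B − 1)/(n − 1) = (2.4546 − 1)/(4 − 1) = 1.4546/3 = 0.4849

0.48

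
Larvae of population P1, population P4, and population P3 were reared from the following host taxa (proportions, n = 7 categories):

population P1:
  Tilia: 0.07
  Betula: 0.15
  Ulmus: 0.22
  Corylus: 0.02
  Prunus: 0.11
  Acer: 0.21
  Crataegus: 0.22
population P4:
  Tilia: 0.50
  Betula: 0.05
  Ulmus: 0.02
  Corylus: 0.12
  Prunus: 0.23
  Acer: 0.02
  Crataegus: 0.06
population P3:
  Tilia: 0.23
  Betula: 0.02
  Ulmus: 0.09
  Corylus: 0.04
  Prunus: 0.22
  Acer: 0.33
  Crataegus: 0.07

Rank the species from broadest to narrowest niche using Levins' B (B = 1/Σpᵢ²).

population P1 > population P3 > population P4

Σp_P1ᵢ² = 0.07² + 0.15² + 0.22² + 0.02² + 0.11² + 0.21² + 0.22² = 0.0049 + 0.0225 + 0.0484 + 0.0004 + 0.0121 + 0.0441 + 0.0484 = 0.1808
B_P1 = 1 / 0.1808 = 5.5310
Σp_P4ᵢ² = 0.50² + 0.05² + 0.02² + 0.12² + 0.23² + 0.02² + 0.06² = 0.2500 + 0.0025 + 0.0004 + 0.0144 + 0.0529 + 0.0004 + 0.0036 = 0.3242
B_P4 = 1 / 0.3242 = 3.0845
Σp_P3ᵢ² = 0.23² + 0.02² + 0.09² + 0.04² + 0.22² + 0.33² + 0.07² = 0.0529 + 0.0004 + 0.0081 + 0.0016 + 0.0484 + 0.1089 + 0.0049 = 0.2252
B_P3 = 1 / 0.2252 = 4.4405
Ranking by B (broadest → narrowest): population P1 (5.53) > population P3 (4.44) > population P4 (3.08)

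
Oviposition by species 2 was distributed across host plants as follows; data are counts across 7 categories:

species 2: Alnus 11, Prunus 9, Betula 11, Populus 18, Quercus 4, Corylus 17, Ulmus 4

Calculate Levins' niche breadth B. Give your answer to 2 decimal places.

5.66

Proportions for species 2 (n=74): 11/74=0.1486, 9/74=0.1216, 11/74=0.1486, 18/74=0.2432, 4/74=0.0541, 17/74=0.2297, 4/74=0.0541
Σpᵢ² = 0.1486² + 0.1216² + 0.1486² + 0.2432² + 0.0541² + 0.2297² + 0.0541² = 0.022082 + 0.014787 + 0.022082 + 0.059146 + 0.002927 + 0.052762 + 0.002927 = 0.176713
B = 1 / 0.176713 = 5.6589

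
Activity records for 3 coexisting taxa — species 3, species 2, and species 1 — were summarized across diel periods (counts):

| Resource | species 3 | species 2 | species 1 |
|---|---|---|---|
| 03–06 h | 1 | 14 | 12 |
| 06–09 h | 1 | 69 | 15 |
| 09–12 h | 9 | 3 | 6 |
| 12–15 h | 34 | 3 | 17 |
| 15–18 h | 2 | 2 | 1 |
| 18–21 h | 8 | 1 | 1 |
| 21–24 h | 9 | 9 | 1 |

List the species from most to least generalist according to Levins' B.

species 1 > species 3 > species 2

Proportions for species 3 (n=64): 1/64=0.0156, 1/64=0.0156, 9/64=0.1406, 34/64=0.5313, 2/64=0.0313, 8/64=0.1250, 9/64=0.1406
Proportions for species 2 (n=101): 14/101=0.1386, 69/101=0.6832, 3/101=0.0297, 3/101=0.0297, 2/101=0.0198, 1/101=0.0099, 9/101=0.0891
Proportions for species 1 (n=53): 12/53=0.2264, 15/53=0.2830, 6/53=0.1132, 17/53=0.3208, 1/53=0.0189, 1/53=0.0189, 1/53=0.0189
Σp_3ᵢ² = 0.0156² + 0.0156² + 0.1406² + 0.5313² + 0.0313² + 0.1250² + 0.1406² = 0.000243 + 0.000243 + 0.019768 + 0.282280 + 0.000980 + 0.015625 + 0.019768 = 0.338907
B_3 = 1 / 0.338907 = 2.9507
Σp_2ᵢ² = 0.1386² + 0.6832² + 0.0297² + 0.0297² + 0.0198² + 0.0099² + 0.0891² = 0.019210 + 0.466762 + 0.000882 + 0.000882 + 0.000392 + 0.000098 + 0.007939 = 0.496165
B_2 = 1 / 0.496165 = 2.0155
Σp_1ᵢ² = 0.2264² + 0.2830² + 0.1132² + 0.3208² + 0.0189² + 0.0189² + 0.0189² = 0.051257 + 0.080089 + 0.012814 + 0.102913 + 0.000357 + 0.000357 + 0.000357 = 0.248144
B_1 = 1 / 0.248144 = 4.0299
Ranking by B (broadest → narrowest): species 1 (4.03) > species 3 (2.95) > species 2 (2.02)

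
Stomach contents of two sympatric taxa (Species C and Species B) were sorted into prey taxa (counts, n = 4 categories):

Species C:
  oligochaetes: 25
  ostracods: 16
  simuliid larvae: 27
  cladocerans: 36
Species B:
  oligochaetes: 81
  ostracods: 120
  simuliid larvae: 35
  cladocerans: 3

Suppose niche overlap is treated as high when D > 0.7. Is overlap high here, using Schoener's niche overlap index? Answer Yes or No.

No

Proportions for Species C (n=104): 25/104=0.2404, 16/104=0.1538, 27/104=0.2596, 36/104=0.3462
Proportions for Species B (n=239): 81/239=0.3389, 120/239=0.5021, 35/239=0.1464, 3/239=0.0126
Σ|p₁ᵢ − p₂ᵢ| = 0.0985 + 0.3483 + 0.1132 + 0.3336 = 0.8936
D = 1 − ½ × 0.8936 = 1 − 0.44680 = 0.55320
D = 0.55320 < 0.7 → No.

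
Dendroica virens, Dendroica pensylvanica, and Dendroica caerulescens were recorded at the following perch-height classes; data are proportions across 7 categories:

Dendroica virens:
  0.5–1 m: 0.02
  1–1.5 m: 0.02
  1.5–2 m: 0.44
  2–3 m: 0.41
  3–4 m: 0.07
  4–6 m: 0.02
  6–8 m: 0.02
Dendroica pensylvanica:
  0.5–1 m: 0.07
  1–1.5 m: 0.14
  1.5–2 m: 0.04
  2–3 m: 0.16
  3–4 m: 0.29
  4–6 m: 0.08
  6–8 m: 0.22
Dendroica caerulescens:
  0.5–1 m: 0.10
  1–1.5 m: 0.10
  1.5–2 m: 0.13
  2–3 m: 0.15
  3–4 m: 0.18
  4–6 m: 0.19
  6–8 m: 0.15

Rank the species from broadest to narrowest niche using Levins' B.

Σp_vireᵢ² = 0.02² + 0.02² + 0.44² + 0.41² + 0.07² + 0.02² + 0.02² = 0.0004 + 0.0004 + 0.1936 + 0.1681 + 0.0049 + 0.0004 + 0.0004 = 0.3682
B_vire = 1 / 0.3682 = 2.7159
Σp_pensᵢ² = 0.07² + 0.14² + 0.04² + 0.16² + 0.29² + 0.08² + 0.22² = 0.0049 + 0.0196 + 0.0016 + 0.0256 + 0.0841 + 0.0064 + 0.0484 = 0.1906
B_pens = 1 / 0.1906 = 5.2466
Σp_caerᵢ² = 0.10² + 0.10² + 0.13² + 0.15² + 0.18² + 0.19² + 0.15² = 0.0100 + 0.0100 + 0.0169 + 0.0225 + 0.0324 + 0.0361 + 0.0225 = 0.1504
B_caer = 1 / 0.1504 = 6.6489
Ranking by B (broadest → narrowest): Dendroica caerulescens (6.65) > Dendroica pensylvanica (5.25) > Dendroica virens (2.72)

Dendroica caerulescens > Dendroica pensylvanica > Dendroica virens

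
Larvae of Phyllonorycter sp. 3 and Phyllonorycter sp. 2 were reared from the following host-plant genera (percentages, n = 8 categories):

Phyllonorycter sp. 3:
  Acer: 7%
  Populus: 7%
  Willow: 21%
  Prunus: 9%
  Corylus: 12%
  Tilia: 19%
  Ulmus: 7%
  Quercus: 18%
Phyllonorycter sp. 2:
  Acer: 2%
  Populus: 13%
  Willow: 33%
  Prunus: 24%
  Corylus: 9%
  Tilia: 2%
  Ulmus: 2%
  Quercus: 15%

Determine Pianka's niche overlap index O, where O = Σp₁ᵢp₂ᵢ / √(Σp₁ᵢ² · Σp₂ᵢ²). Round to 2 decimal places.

Convert percentages to proportions (divide by 100).
Σ p₁ᵢp₂ᵢ = 0.0014 + 0.0091 + 0.0693 + 0.0216 + 0.0108 + 0.0038 + 0.0014 + 0.0270 = 0.1444
Σp_1ᵢ² = 0.07² + 0.07² + 0.21² + 0.09² + 0.12² + 0.19² + 0.07² + 0.18² = 0.0049 + 0.0049 + 0.0441 + 0.0081 + 0.0144 + 0.0361 + 0.0049 + 0.0324 = 0.1498
Σp_2ᵢ² = 0.02² + 0.13² + 0.33² + 0.24² + 0.09² + 0.02² + 0.02² + 0.15² = 0.0004 + 0.0169 + 0.1089 + 0.0576 + 0.0081 + 0.0004 + 0.0004 + 0.0225 = 0.2152
O = 0.1444 / √(0.1498 × 0.2152) = 0.1444 / 0.17955 = 0.8042

0.80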